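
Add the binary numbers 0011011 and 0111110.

Add column by column from the right: bit + bit + carry-in; write the sum mod 2, carry 1 when the sum is 2 or 3.
carry:  1111100
        0011011
+       0111110
---------------
       01011001
(the carry out of the leftmost column, 0, becomes the leading bit)
Decimal check:
  0011011 = 16 + 8 + 2 + 1 = 27
  0111110 = 32 + 16 + 8 + 4 + 2 = 62
  27 + 62 = 89, and 01011001 = 64 + 16 + 8 + 1 = 89 ✓



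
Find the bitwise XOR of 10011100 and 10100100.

XOR: 1 when bits differ
  10011100
^ 10100100
----------
  00111000
Decimal: 156 ^ 164 = 56



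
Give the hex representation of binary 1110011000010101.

Group into 4-bit nibbles from right:
  1110 = E
  0110 = 6
  0001 = 1
  0101 = 5
Result: E615



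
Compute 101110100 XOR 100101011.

XOR: 1 when bits differ
  101110100
^ 100101011
-----------
  001011111
Decimal: 372 ^ 299 = 95



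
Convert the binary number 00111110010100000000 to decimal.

Sum of powers of 2 for each 1-bit:
2^8 + 2^10 + 2^13 + 2^14 + 2^15 + 2^16 + 2^17
= 256 + 1024 + 8192 + 16384 + 32768 + 65536 + 131072
= 255232



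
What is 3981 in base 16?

Using repeated division by 16 (digits 10–15 are A–F):
3981 ÷ 16 = 248 remainder 13 (D)
248 ÷ 16 = 15 remainder 8
15 ÷ 16 = 0 remainder 15 (F)
Reading remainders bottom to top: F8D



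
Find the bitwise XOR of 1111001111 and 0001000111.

XOR: 1 when bits differ
  1111001111
^ 0001000111
------------
  1110001000
Decimal: 975 ^ 71 = 904



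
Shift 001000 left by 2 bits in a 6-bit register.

Original: 001000 (decimal 8)
Shift left by 2 positions
Append 2 zeros on the right
Result: 100000 (decimal 32)
Equivalent: 8 << 2 = 8 × 2^2 = 32



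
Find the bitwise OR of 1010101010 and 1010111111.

OR: 1 when either bit is 1
  1010101010
| 1010111111
------------
  1010111111
Decimal: 682 | 703 = 703



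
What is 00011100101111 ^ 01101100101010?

XOR: 1 when bits differ
  00011100101111
^ 01101100101010
----------------
  01110000000101
Decimal: 1839 ^ 6954 = 7173



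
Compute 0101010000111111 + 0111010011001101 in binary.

Add column by column from the right: bit + bit + carry-in; write the sum mod 2, carry 1 when the sum is 2 or 3.
carry:  1110100111111110
        0101010000111111
+       0111010011001101
------------------------
       01100100100001100
(the carry out of the leftmost column, 0, becomes the leading bit)
Decimal check:
  0101010000111111 = 16384 + 4096 + 1024 + 32 + 16 + 8 + 4 + 2 + 1 = 21567
  0111010011001101 = 16384 + 8192 + 4096 + 1024 + 128 + 64 + 8 + 4 + 1 = 29901
  21567 + 29901 = 51468, and 01100100100001100 = 32768 + 16384 + 2048 + 256 + 8 + 4 = 51468 ✓



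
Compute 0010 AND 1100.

AND: 1 only when both bits are 1
  0010
& 1100
------
  0000
Decimal: 2 & 12 = 0



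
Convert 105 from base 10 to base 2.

Using repeated division by 2:
105 ÷ 2 = 52 remainder 1
52 ÷ 2 = 26 remainder 0
26 ÷ 2 = 13 remainder 0
13 ÷ 2 = 6 remainder 1
6 ÷ 2 = 3 remainder 0
3 ÷ 2 = 1 remainder 1
1 ÷ 2 = 0 remainder 1
Reading remainders bottom to top: 1101001



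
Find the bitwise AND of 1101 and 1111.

AND: 1 only when both bits are 1
  1101
& 1111
------
  1101
Decimal: 13 & 15 = 13



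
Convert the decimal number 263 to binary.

Using repeated division by 2:
263 ÷ 2 = 131 remainder 1
131 ÷ 2 = 65 remainder 1
65 ÷ 2 = 32 remainder 1
32 ÷ 2 = 16 remainder 0
16 ÷ 2 = 8 remainder 0
8 ÷ 2 = 4 remainder 0
4 ÷ 2 = 2 remainder 0
2 ÷ 2 = 1 remainder 0
1 ÷ 2 = 0 remainder 1
Reading remainders bottom to top: 100000111



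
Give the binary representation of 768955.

Using repeated division by 2:
768955 ÷ 2 = 384477 remainder 1
384477 ÷ 2 = 192238 remainder 1
192238 ÷ 2 = 96119 remainder 0
96119 ÷ 2 = 48059 remainder 1
48059 ÷ 2 = 24029 remainder 1
24029 ÷ 2 = 12014 remainder 1
12014 ÷ 2 = 6007 remainder 0
6007 ÷ 2 = 3003 remainder 1
3003 ÷ 2 = 1501 remainder 1
1501 ÷ 2 = 750 remainder 1
750 ÷ 2 = 375 remainder 0
375 ÷ 2 = 187 remainder 1
187 ÷ 2 = 93 remainder 1
93 ÷ 2 = 46 remainder 1
46 ÷ 2 = 23 remainder 0
23 ÷ 2 = 11 remainder 1
11 ÷ 2 = 5 remainder 1
5 ÷ 2 = 2 remainder 1
2 ÷ 2 = 1 remainder 0
1 ÷ 2 = 0 remainder 1
Reading remainders bottom to top: 10111011101110111011



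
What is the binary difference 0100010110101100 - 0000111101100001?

Method 1 - Direct subtraction (column by column from the right: bit − bit − borrow-in; if negative, add 2 and borrow 1 from the next column):
borrow: 0111110010000110
        0100010110101100
-       0000111101100001
------------------------
        0011011001001011

Method 2 - Add two's complement:
Two's complement of 0000111101100001: invert → 1111000010011110, add 1 → 1111000010011111
  0100010110101100
+ 1111000010011111
------------------
 10011011001001011  (end carry out of the top bit = 1)
Discarding the end carry: 0011011001001011
Decimal check:
  0100010110101100 = 16384 + 1024 + 256 + 128 + 32 + 8 + 4 = 17836
  0000111101100001 = 2048 + 1024 + 512 + 256 + 64 + 32 + 1 = 3937
  17836 - 3937 = 13899, and 0011011001001011 = 8192 + 4096 + 1024 + 512 + 64 + 8 + 2 + 1 = 13899 ✓



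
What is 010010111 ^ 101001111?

XOR: 1 when bits differ
  010010111
^ 101001111
-----------
  111011000
Decimal: 151 ^ 335 = 472



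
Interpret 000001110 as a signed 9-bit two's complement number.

Binary: 000001110
Sign bit: 0 (non-negative)
Read directly as an unsigned value:
000001110 = 8 + 4 + 2 = 14
Value: 14



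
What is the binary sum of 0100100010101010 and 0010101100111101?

Add column by column from the right: bit + bit + carry-in; write the sum mod 2, carry 1 when the sum is 2 or 3.
carry:  0001000001110000
        0100100010101010
+       0010101100111101
------------------------
       00111001111100111
(the carry out of the leftmost column, 0, becomes the leading bit)
Decimal check:
  0100100010101010 = 16384 + 2048 + 128 + 32 + 8 + 2 = 18602
  0010101100111101 = 8192 + 2048 + 512 + 256 + 32 + 16 + 8 + 4 + 1 = 11069
  18602 + 11069 = 29671, and 00111001111100111 = 16384 + 8192 + 4096 + 512 + 256 + 128 + 64 + 32 + 4 + 2 + 1 = 29671 ✓



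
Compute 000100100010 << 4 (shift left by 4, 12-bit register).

Original: 000100100010 (decimal 290)
Shift left by 4 positions
Append 4 zeros on the right and drop the 4 high bits that overflow the 12-bit width
Result: 001000100000 (decimal 544)
Equivalent: 290 << 4 = 290 × 2^4 = 4640, truncated to 12 bits = 544



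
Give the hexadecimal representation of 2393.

Using repeated division by 16 (digits 10–15 are A–F):
2393 ÷ 16 = 149 remainder 9
149 ÷ 16 = 9 remainder 5
9 ÷ 16 = 0 remainder 9
Reading remainders bottom to top: 959



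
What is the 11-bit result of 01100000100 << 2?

Original: 01100000100 (decimal 772)
Shift left by 2 positions
Append 2 zeros on the right and drop the 2 high bits that overflow the 11-bit width
Result: 10000010000 (decimal 1040)
Equivalent: 772 << 2 = 772 × 2^2 = 3088, truncated to 11 bits = 1040



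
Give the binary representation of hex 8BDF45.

Convert each hex digit to 4 bits:
  8 = 1000
  B = 1011
  D = 1101
  F = 1111
  4 = 0100
  5 = 0101
Concatenate: 100010111101111101000101



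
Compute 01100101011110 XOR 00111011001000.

XOR: 1 when bits differ
  01100101011110
^ 00111011001000
----------------
  01011110010110
Decimal: 6494 ^ 3784 = 6038



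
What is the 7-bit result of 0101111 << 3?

Original: 0101111 (decimal 47)
Shift left by 3 positions
Append 3 zeros on the right and drop the 3 high bits that overflow the 7-bit width
Result: 1111000 (decimal 120)
Equivalent: 47 << 3 = 47 × 2^3 = 376, truncated to 7 bits = 120



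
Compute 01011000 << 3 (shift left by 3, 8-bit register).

Original: 01011000 (decimal 88)
Shift left by 3 positions
Append 3 zeros on the right and drop the 3 high bits that overflow the 8-bit width
Result: 11000000 (decimal 192)
Equivalent: 88 << 3 = 88 × 2^3 = 704, truncated to 8 bits = 192



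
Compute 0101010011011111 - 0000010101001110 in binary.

Method 1 - Direct subtraction (column by column from the right: bit − bit − borrow-in; if negative, add 2 and borrow 1 from the next column):
borrow: 0001111000000000
        0101010011011111
-       0000010101001110
------------------------
        0100111110010001

Method 2 - Add two's complement:
Two's complement of 0000010101001110: invert → 1111101010110001, add 1 → 1111101010110010
  0101010011011111
+ 1111101010110010
------------------
 10100111110010001  (end carry out of the top bit = 1)
Discarding the end carry: 0100111110010001
Decimal check:
  0101010011011111 = 16384 + 4096 + 1024 + 128 + 64 + 16 + 8 + 4 + 2 + 1 = 21727
  0000010101001110 = 1024 + 256 + 64 + 8 + 4 + 2 = 1358
  21727 - 1358 = 20369, and 0100111110010001 = 16384 + 2048 + 1024 + 512 + 256 + 128 + 16 + 1 = 20369 ✓



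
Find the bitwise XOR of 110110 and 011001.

XOR: 1 when bits differ
  110110
^ 011001
--------
  101111
Decimal: 54 ^ 25 = 47



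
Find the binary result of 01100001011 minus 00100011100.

Method 1 - Direct subtraction (column by column from the right: bit − bit − borrow-in; if negative, add 2 and borrow 1 from the next column):
borrow: 01111111000
        01100001011
-       00100011100
-------------------
        00111101111

Method 2 - Add two's complement:
Two's complement of 00100011100: invert → 11011100011, add 1 → 11011100100
  01100001011
+ 11011100100
-------------
 100111101111  (end carry out of the top bit = 1)
Discarding the end carry: 00111101111
Decimal check:
  01100001011 = 512 + 256 + 8 + 2 + 1 = 779
  00100011100 = 256 + 16 + 8 + 4 = 284
  779 - 284 = 495, and 00111101111 = 256 + 128 + 64 + 32 + 8 + 4 + 2 + 1 = 495 ✓



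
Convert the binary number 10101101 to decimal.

Sum of powers of 2 for each 1-bit:
2^0 + 2^2 + 2^3 + 2^5 + 2^7
= 1 + 4 + 8 + 32 + 128
= 173



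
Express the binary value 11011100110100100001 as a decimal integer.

Sum of powers of 2 for each 1-bit:
2^0 + 2^5 + 2^8 + 2^10 + 2^11 + 2^14 + 2^15 + 2^16 + 2^18 + 2^19
= 1 + 32 + 256 + 1024 + 2048 + 16384 + 32768 + 65536 + 262144 + 524288
= 904481



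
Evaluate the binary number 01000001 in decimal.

Sum of powers of 2 for each 1-bit:
2^0 + 2^6
= 1 + 64
= 65



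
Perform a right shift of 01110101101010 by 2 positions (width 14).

Original: 01110101101010 (decimal 7530)
Shift right by 2 positions
Drop the 2 low bits; fill with zeros on the left
Result: 00011101011010 (decimal 1882)
Equivalent: 7530 >> 2 = 7530 ÷ 2^2 = 1882



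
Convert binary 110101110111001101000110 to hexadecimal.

Group into 4-bit nibbles from right:
  1101 = D
  0111 = 7
  0111 = 7
  0011 = 3
  0100 = 4
  0110 = 6
Result: D77346



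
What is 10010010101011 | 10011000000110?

OR: 1 when either bit is 1
  10010010101011
| 10011000000110
----------------
  10011010101111
Decimal: 9387 | 9734 = 9903



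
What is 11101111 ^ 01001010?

XOR: 1 when bits differ
  11101111
^ 01001010
----------
  10100101
Decimal: 239 ^ 74 = 165



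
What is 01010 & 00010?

AND: 1 only when both bits are 1
  01010
& 00010
-------
  00010
Decimal: 10 & 2 = 2



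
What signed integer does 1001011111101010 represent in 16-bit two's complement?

Binary: 1001011111101010
Sign bit: 1 (negative)
Invert: 0110100000010101
Add 1:  0110100000010110
Magnitude: 0110100000010110 = 16384 + 8192 + 2048 + 16 + 4 + 2 = 26646
Value: -26646



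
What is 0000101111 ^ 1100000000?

XOR: 1 when bits differ
  0000101111
^ 1100000000
------------
  1100101111
Decimal: 47 ^ 768 = 815



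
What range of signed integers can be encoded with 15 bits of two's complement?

For 15-bit two's complement:
Minimum: -2^14 = -16384
Maximum: 2^14 - 1 = 16383



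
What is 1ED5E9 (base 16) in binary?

Convert each hex digit to 4 bits:
  1 = 0001
  E = 1110
  D = 1101
  5 = 0101
  E = 1110
  9 = 1001
Concatenate: 000111101101010111101001



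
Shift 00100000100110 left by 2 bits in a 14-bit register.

Original: 00100000100110 (decimal 2086)
Shift left by 2 positions
Append 2 zeros on the right
Result: 10000010011000 (decimal 8344)
Equivalent: 2086 << 2 = 2086 × 2^2 = 8344



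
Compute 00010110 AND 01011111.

AND: 1 only when both bits are 1
  00010110
& 01011111
----------
  00010110
Decimal: 22 & 95 = 22



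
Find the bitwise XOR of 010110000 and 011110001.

XOR: 1 when bits differ
  010110000
^ 011110001
-----------
  001000001
Decimal: 176 ^ 241 = 65



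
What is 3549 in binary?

Using repeated division by 2:
3549 ÷ 2 = 1774 remainder 1
1774 ÷ 2 = 887 remainder 0
887 ÷ 2 = 443 remainder 1
443 ÷ 2 = 221 remainder 1
221 ÷ 2 = 110 remainder 1
110 ÷ 2 = 55 remainder 0
55 ÷ 2 = 27 remainder 1
27 ÷ 2 = 13 remainder 1
13 ÷ 2 = 6 remainder 1
6 ÷ 2 = 3 remainder 0
3 ÷ 2 = 1 remainder 1
1 ÷ 2 = 0 remainder 1
Reading remainders bottom to top: 110111011101



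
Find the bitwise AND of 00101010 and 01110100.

AND: 1 only when both bits are 1
  00101010
& 01110100
----------
  00100000
Decimal: 42 & 116 = 32



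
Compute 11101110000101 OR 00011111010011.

OR: 1 when either bit is 1
  11101110000101
| 00011111010011
----------------
  11111111010111
Decimal: 15237 | 2003 = 16343



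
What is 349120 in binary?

Using repeated division by 2:
349120 ÷ 2 = 174560 remainder 0
174560 ÷ 2 = 87280 remainder 0
87280 ÷ 2 = 43640 remainder 0
43640 ÷ 2 = 21820 remainder 0
21820 ÷ 2 = 10910 remainder 0
10910 ÷ 2 = 5455 remainder 0
5455 ÷ 2 = 2727 remainder 1
2727 ÷ 2 = 1363 remainder 1
1363 ÷ 2 = 681 remainder 1
681 ÷ 2 = 340 remainder 1
340 ÷ 2 = 170 remainder 0
170 ÷ 2 = 85 remainder 0
85 ÷ 2 = 42 remainder 1
42 ÷ 2 = 21 remainder 0
21 ÷ 2 = 10 remainder 1
10 ÷ 2 = 5 remainder 0
5 ÷ 2 = 2 remainder 1
2 ÷ 2 = 1 remainder 0
1 ÷ 2 = 0 remainder 1
Reading remainders bottom to top: 1010101001111000000



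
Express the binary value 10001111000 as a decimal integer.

Sum of powers of 2 for each 1-bit:
2^3 + 2^4 + 2^5 + 2^6 + 2^10
= 8 + 16 + 32 + 64 + 1024
= 1144



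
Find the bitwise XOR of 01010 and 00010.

XOR: 1 when bits differ
  01010
^ 00010
-------
  01000
Decimal: 10 ^ 2 = 8



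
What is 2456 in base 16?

Using repeated division by 16 (digits 10–15 are A–F):
2456 ÷ 16 = 153 remainder 8
153 ÷ 16 = 9 remainder 9
9 ÷ 16 = 0 remainder 9
Reading remainders bottom to top: 998



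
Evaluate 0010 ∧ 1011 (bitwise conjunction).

AND: 1 only when both bits are 1
  0010
& 1011
------
  0010
Decimal: 2 & 11 = 2



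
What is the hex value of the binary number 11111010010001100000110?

Group into 4-bit nibbles from right:
  0111 = 7
  1101 = D
  0010 = 2
  0011 = 3
  0000 = 0
  0110 = 6
Result: 7D2306



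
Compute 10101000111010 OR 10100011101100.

OR: 1 when either bit is 1
  10101000111010
| 10100011101100
----------------
  10101011111110
Decimal: 10810 | 10476 = 11006



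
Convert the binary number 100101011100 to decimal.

Sum of powers of 2 for each 1-bit:
2^2 + 2^3 + 2^4 + 2^6 + 2^8 + 2^11
= 4 + 8 + 16 + 64 + 256 + 2048
= 2396



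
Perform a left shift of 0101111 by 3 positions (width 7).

Original: 0101111 (decimal 47)
Shift left by 3 positions
Append 3 zeros on the right and drop the 3 high bits that overflow the 7-bit width
Result: 1111000 (decimal 120)
Equivalent: 47 << 3 = 47 × 2^3 = 376, truncated to 7 bits = 120



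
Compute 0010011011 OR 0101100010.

OR: 1 when either bit is 1
  0010011011
| 0101100010
------------
  0111111011
Decimal: 155 | 354 = 507



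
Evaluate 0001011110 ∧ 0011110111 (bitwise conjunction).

AND: 1 only when both bits are 1
  0001011110
& 0011110111
------------
  0001010110
Decimal: 94 & 247 = 86



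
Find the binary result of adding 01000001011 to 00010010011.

Add column by column from the right: bit + bit + carry-in; write the sum mod 2, carry 1 when the sum is 2 or 3.
carry:  00000000110
        01000001011
+       00010010011
-------------------
       001010011110
(the carry out of the leftmost column, 0, becomes the leading bit)
Decimal check:
  01000001011 = 512 + 8 + 2 + 1 = 523
  00010010011 = 128 + 16 + 2 + 1 = 147
  523 + 147 = 670, and 001010011110 = 512 + 128 + 16 + 8 + 4 + 2 = 670 ✓



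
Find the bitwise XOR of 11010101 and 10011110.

XOR: 1 when bits differ
  11010101
^ 10011110
----------
  01001011
Decimal: 213 ^ 158 = 75



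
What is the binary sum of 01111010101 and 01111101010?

Add column by column from the right: bit + bit + carry-in; write the sum mod 2, carry 1 when the sum is 2 or 3.
carry:  11110000000
        01111010101
+       01111101010
-------------------
       011110111111
(the carry out of the leftmost column, 0, becomes the leading bit)
Decimal check:
  01111010101 = 512 + 256 + 128 + 64 + 16 + 4 + 1 = 981
  01111101010 = 512 + 256 + 128 + 64 + 32 + 8 + 2 = 1002
  981 + 1002 = 1983, and 011110111111 = 1024 + 512 + 256 + 128 + 32 + 16 + 8 + 4 + 2 + 1 = 1983 ✓



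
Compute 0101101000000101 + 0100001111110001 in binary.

Add column by column from the right: bit + bit + carry-in; write the sum mod 2, carry 1 when the sum is 2 or 3.
carry:  1000010000000010
        0101101000000101
+       0100001111110001
------------------------
       01001110111110110
(the carry out of the leftmost column, 0, becomes the leading bit)
Decimal check:
  0101101000000101 = 16384 + 4096 + 2048 + 512 + 4 + 1 = 23045
  0100001111110001 = 16384 + 512 + 256 + 128 + 64 + 32 + 16 + 1 = 17393
  23045 + 17393 = 40438, and 01001110111110110 = 32768 + 4096 + 2048 + 1024 + 256 + 128 + 64 + 32 + 16 + 4 + 2 = 40438 ✓



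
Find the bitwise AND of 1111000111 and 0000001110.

AND: 1 only when both bits are 1
  1111000111
& 0000001110
------------
  0000000110
Decimal: 967 & 14 = 6



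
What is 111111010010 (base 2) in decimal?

Sum of powers of 2 for each 1-bit:
2^1 + 2^4 + 2^6 + 2^7 + 2^8 + 2^9 + 2^10 + 2^11
= 2 + 16 + 64 + 128 + 256 + 512 + 1024 + 2048
= 4050



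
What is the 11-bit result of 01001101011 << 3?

Original: 01001101011 (decimal 619)
Shift left by 3 positions
Append 3 zeros on the right and drop the 3 high bits that overflow the 11-bit width
Result: 01101011000 (decimal 856)
Equivalent: 619 << 3 = 619 × 2^3 = 4952, truncated to 11 bits = 856



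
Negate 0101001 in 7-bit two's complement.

Original: 0101001
Step 1 - Invert all bits: 1010110
Step 2 - Add 1: 1010111
Verification: 0101001 + 1010111 = 10000000; discarding the end carry (carry out of the top bit) leaves the 7-bit value 0000000, as required for x + (-x)



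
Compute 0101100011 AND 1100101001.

AND: 1 only when both bits are 1
  0101100011
& 1100101001
------------
  0100100001
Decimal: 355 & 809 = 289



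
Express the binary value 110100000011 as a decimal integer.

Sum of powers of 2 for each 1-bit:
2^0 + 2^1 + 2^8 + 2^10 + 2^11
= 1 + 2 + 256 + 1024 + 2048
= 3331



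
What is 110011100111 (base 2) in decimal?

Sum of powers of 2 for each 1-bit:
2^0 + 2^1 + 2^2 + 2^5 + 2^6 + 2^7 + 2^10 + 2^11
= 1 + 2 + 4 + 32 + 64 + 128 + 1024 + 2048
= 3303



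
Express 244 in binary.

Using repeated division by 2:
244 ÷ 2 = 122 remainder 0
122 ÷ 2 = 61 remainder 0
61 ÷ 2 = 30 remainder 1
30 ÷ 2 = 15 remainder 0
15 ÷ 2 = 7 remainder 1
7 ÷ 2 = 3 remainder 1
3 ÷ 2 = 1 remainder 1
1 ÷ 2 = 0 remainder 1
Reading remainders bottom to top: 11110100



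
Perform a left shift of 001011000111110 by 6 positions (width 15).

Original: 001011000111110 (decimal 5694)
Shift left by 6 positions
Append 6 zeros on the right and drop the 6 high bits that overflow the 15-bit width
Result: 000111110000000 (decimal 3968)
Equivalent: 5694 << 6 = 5694 × 2^6 = 364416, truncated to 15 bits = 3968



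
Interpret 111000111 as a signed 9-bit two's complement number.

Binary: 111000111
Sign bit: 1 (negative)
Invert: 000111000
Add 1:  000111001
Magnitude: 000111001 = 32 + 16 + 8 + 1 = 57
Value: -57



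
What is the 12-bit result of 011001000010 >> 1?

Original: 011001000010 (decimal 1602)
Shift right by 1 position
Drop the 1 low bit; fill with zero on the left
Result: 001100100001 (decimal 801)
Equivalent: 1602 >> 1 = 1602 ÷ 2^1 = 801



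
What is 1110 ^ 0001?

XOR: 1 when bits differ
  1110
^ 0001
------
  1111
Decimal: 14 ^ 1 = 15



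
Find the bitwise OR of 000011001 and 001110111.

OR: 1 when either bit is 1
  000011001
| 001110111
-----------
  001111111
Decimal: 25 | 119 = 127



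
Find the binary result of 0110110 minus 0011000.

Method 1 - Direct subtraction (column by column from the right: bit − bit − borrow-in; if negative, add 2 and borrow 1 from the next column):
borrow: 0110000
        0110110
-       0011000
---------------
        0011110

Method 2 - Add two's complement:
Two's complement of 0011000: invert → 1100111, add 1 → 1101000
  0110110
+ 1101000
---------
 10011110  (end carry out of the top bit = 1)
Discarding the end carry: 0011110
Decimal check:
  0110110 = 32 + 16 + 4 + 2 = 54
  0011000 = 16 + 8 = 24
  54 - 24 = 30, and 0011110 = 16 + 8 + 4 + 2 = 30 ✓



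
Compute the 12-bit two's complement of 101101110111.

Original (sign bit 1, negative): 101101110111
Step 1 - Invert all bits: 010010001000
Step 2 - Add 1: 010010001001
Verification: 101101110111 + 010010001001 = 1000000000000; discarding the end carry (carry out of the top bit) leaves the 12-bit value 000000000000, as required for x + (-x)



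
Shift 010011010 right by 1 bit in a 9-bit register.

Original: 010011010 (decimal 154)
Shift right by 1 position
Drop the 1 low bit; fill with zero on the left
Result: 001001101 (decimal 77)
Equivalent: 154 >> 1 = 154 ÷ 2^1 = 77



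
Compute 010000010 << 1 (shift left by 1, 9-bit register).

Original: 010000010 (decimal 130)
Shift left by 1 position
Append 1 zero on the right
Result: 100000100 (decimal 260)
Equivalent: 130 << 1 = 130 × 2^1 = 260



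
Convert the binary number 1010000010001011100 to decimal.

Sum of powers of 2 for each 1-bit:
2^2 + 2^3 + 2^4 + 2^6 + 2^10 + 2^16 + 2^18
= 4 + 8 + 16 + 64 + 1024 + 65536 + 262144
= 328796



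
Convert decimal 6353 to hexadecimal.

Using repeated division by 16 (digits 10–15 are A–F):
6353 ÷ 16 = 397 remainder 1
397 ÷ 16 = 24 remainder 13 (D)
24 ÷ 16 = 1 remainder 8
1 ÷ 16 = 0 remainder 1
Reading remainders bottom to top: 18D1



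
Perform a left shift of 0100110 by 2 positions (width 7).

Original: 0100110 (decimal 38)
Shift left by 2 positions
Append 2 zeros on the right and drop the 2 high bits that overflow the 7-bit width
Result: 0011000 (decimal 24)
Equivalent: 38 << 2 = 38 × 2^2 = 152, truncated to 7 bits = 24



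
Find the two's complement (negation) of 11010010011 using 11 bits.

Original (sign bit 1, negative): 11010010011
Step 1 - Invert all bits: 00101101100
Step 2 - Add 1: 00101101101
Verification: 11010010011 + 00101101101 = 100000000000; discarding the end carry (carry out of the top bit) leaves the 11-bit value 00000000000, as required for x + (-x)



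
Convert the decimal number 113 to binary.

Using repeated division by 2:
113 ÷ 2 = 56 remainder 1
56 ÷ 2 = 28 remainder 0
28 ÷ 2 = 14 remainder 0
14 ÷ 2 = 7 remainder 0
7 ÷ 2 = 3 remainder 1
3 ÷ 2 = 1 remainder 1
1 ÷ 2 = 0 remainder 1
Reading remainders bottom to top: 1110001



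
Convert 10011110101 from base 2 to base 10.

Sum of powers of 2 for each 1-bit:
2^0 + 2^2 + 2^4 + 2^5 + 2^6 + 2^7 + 2^10
= 1 + 4 + 16 + 32 + 64 + 128 + 1024
= 1269



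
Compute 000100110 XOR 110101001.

XOR: 1 when bits differ
  000100110
^ 110101001
-----------
  110001111
Decimal: 38 ^ 425 = 399



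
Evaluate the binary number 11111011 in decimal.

Sum of powers of 2 for each 1-bit:
2^0 + 2^1 + 2^3 + 2^4 + 2^5 + 2^6 + 2^7
= 1 + 2 + 8 + 16 + 32 + 64 + 128
= 251



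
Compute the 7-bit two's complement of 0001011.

Original: 0001011
Step 1 - Invert all bits: 1110100
Step 2 - Add 1: 1110101
Verification: 0001011 + 1110101 = 10000000; discarding the end carry (carry out of the top bit) leaves the 7-bit value 0000000, as required for x + (-x)



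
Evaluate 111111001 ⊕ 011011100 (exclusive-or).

XOR: 1 when bits differ
  111111001
^ 011011100
-----------
  100100101
Decimal: 505 ^ 220 = 293



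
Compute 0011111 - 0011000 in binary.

Method 1 - Direct subtraction (column by column from the right: bit − bit − borrow-in; if negative, add 2 and borrow 1 from the next column):
borrow: 0000000
        0011111
-       0011000
---------------
        0000111

Method 2 - Add two's complement:
Two's complement of 0011000: invert → 1100111, add 1 → 1101000
  0011111
+ 1101000
---------
 10000111  (end carry out of the top bit = 1)
Discarding the end carry: 0000111
Decimal check:
  0011111 = 16 + 8 + 4 + 2 + 1 = 31
  0011000 = 16 + 8 = 24
  31 - 24 = 7, and 0000111 = 4 + 2 + 1 = 7 ✓



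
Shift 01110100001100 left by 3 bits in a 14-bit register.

Original: 01110100001100 (decimal 7436)
Shift left by 3 positions
Append 3 zeros on the right and drop the 3 high bits that overflow the 14-bit width
Result: 10100001100000 (decimal 10336)
Equivalent: 7436 << 3 = 7436 × 2^3 = 59488, truncated to 14 bits = 10336



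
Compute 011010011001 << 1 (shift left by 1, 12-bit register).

Original: 011010011001 (decimal 1689)
Shift left by 1 position
Append 1 zero on the right
Result: 110100110010 (decimal 3378)
Equivalent: 1689 << 1 = 1689 × 2^1 = 3378



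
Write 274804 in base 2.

Using repeated division by 2:
274804 ÷ 2 = 137402 remainder 0
137402 ÷ 2 = 68701 remainder 0
68701 ÷ 2 = 34350 remainder 1
34350 ÷ 2 = 17175 remainder 0
17175 ÷ 2 = 8587 remainder 1
8587 ÷ 2 = 4293 remainder 1
4293 ÷ 2 = 2146 remainder 1
2146 ÷ 2 = 1073 remainder 0
1073 ÷ 2 = 536 remainder 1
536 ÷ 2 = 268 remainder 0
268 ÷ 2 = 134 remainder 0
134 ÷ 2 = 67 remainder 0
67 ÷ 2 = 33 remainder 1
33 ÷ 2 = 16 remainder 1
16 ÷ 2 = 8 remainder 0
8 ÷ 2 = 4 remainder 0
4 ÷ 2 = 2 remainder 0
2 ÷ 2 = 1 remainder 0
1 ÷ 2 = 0 remainder 1
Reading remainders bottom to top: 1000011000101110100



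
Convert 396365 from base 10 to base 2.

Using repeated division by 2:
396365 ÷ 2 = 198182 remainder 1
198182 ÷ 2 = 99091 remainder 0
99091 ÷ 2 = 49545 remainder 1
49545 ÷ 2 = 24772 remainder 1
24772 ÷ 2 = 12386 remainder 0
12386 ÷ 2 = 6193 remainder 0
6193 ÷ 2 = 3096 remainder 1
3096 ÷ 2 = 1548 remainder 0
1548 ÷ 2 = 774 remainder 0
774 ÷ 2 = 387 remainder 0
387 ÷ 2 = 193 remainder 1
193 ÷ 2 = 96 remainder 1
96 ÷ 2 = 48 remainder 0
48 ÷ 2 = 24 remainder 0
24 ÷ 2 = 12 remainder 0
12 ÷ 2 = 6 remainder 0
6 ÷ 2 = 3 remainder 0
3 ÷ 2 = 1 remainder 1
1 ÷ 2 = 0 remainder 1
Reading remainders bottom to top: 1100000110001001101



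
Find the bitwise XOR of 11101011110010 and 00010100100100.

XOR: 1 when bits differ
  11101011110010
^ 00010100100100
----------------
  11111111010110
Decimal: 15090 ^ 1316 = 16342



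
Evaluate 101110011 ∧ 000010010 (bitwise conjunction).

AND: 1 only when both bits are 1
  101110011
& 000010010
-----------
  000010010
Decimal: 371 & 18 = 18



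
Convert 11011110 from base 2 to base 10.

Sum of powers of 2 for each 1-bit:
2^1 + 2^2 + 2^3 + 2^4 + 2^6 + 2^7
= 2 + 4 + 8 + 16 + 64 + 128
= 222



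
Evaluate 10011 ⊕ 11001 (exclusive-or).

XOR: 1 when bits differ
  10011
^ 11001
-------
  01010
Decimal: 19 ^ 25 = 10



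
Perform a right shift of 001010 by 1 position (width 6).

Original: 001010 (decimal 10)
Shift right by 1 position
Drop the 1 low bit; fill with zero on the left
Result: 000101 (decimal 5)
Equivalent: 10 >> 1 = 10 ÷ 2^1 = 5



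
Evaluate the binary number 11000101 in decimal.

Sum of powers of 2 for each 1-bit:
2^0 + 2^2 + 2^6 + 2^7
= 1 + 4 + 64 + 128
= 197



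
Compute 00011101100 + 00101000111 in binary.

Add column by column from the right: bit + bit + carry-in; write the sum mod 2, carry 1 when the sum is 2 or 3.
carry:  01110011000
        00011101100
+       00101000111
-------------------
       001000110011
(the carry out of the leftmost column, 0, becomes the leading bit)
Decimal check:
  00011101100 = 128 + 64 + 32 + 8 + 4 = 236
  00101000111 = 256 + 64 + 4 + 2 + 1 = 327
  236 + 327 = 563, and 001000110011 = 512 + 32 + 16 + 2 + 1 = 563 ✓



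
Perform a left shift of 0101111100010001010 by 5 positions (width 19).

Original: 0101111100010001010 (decimal 194698)
Shift left by 5 positions
Append 5 zeros on the right and drop the 5 high bits that overflow the 19-bit width
Result: 1110001000101000000 (decimal 463168)
Equivalent: 194698 << 5 = 194698 × 2^5 = 6230336, truncated to 19 bits = 463168



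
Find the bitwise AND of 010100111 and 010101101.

AND: 1 only when both bits are 1
  010100111
& 010101101
-----------
  010100101
Decimal: 167 & 173 = 165



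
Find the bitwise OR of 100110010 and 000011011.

OR: 1 when either bit is 1
  100110010
| 000011011
-----------
  100111011
Decimal: 306 | 27 = 315



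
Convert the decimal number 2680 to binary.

Using repeated division by 2:
2680 ÷ 2 = 1340 remainder 0
1340 ÷ 2 = 670 remainder 0
670 ÷ 2 = 335 remainder 0
335 ÷ 2 = 167 remainder 1
167 ÷ 2 = 83 remainder 1
83 ÷ 2 = 41 remainder 1
41 ÷ 2 = 20 remainder 1
20 ÷ 2 = 10 remainder 0
10 ÷ 2 = 5 remainder 0
5 ÷ 2 = 2 remainder 1
2 ÷ 2 = 1 remainder 0
1 ÷ 2 = 0 remainder 1
Reading remainders bottom to top: 101001111000



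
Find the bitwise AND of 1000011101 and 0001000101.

AND: 1 only when both bits are 1
  1000011101
& 0001000101
------------
  0000000101
Decimal: 541 & 69 = 5



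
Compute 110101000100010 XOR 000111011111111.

XOR: 1 when bits differ
  110101000100010
^ 000111011111111
-----------------
  110010011011101
Decimal: 27170 ^ 3839 = 25821



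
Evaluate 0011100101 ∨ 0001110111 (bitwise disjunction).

OR: 1 when either bit is 1
  0011100101
| 0001110111
------------
  0011110111
Decimal: 229 | 119 = 247



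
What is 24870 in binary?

Using repeated division by 2:
24870 ÷ 2 = 12435 remainder 0
12435 ÷ 2 = 6217 remainder 1
6217 ÷ 2 = 3108 remainder 1
3108 ÷ 2 = 1554 remainder 0
1554 ÷ 2 = 777 remainder 0
777 ÷ 2 = 388 remainder 1
388 ÷ 2 = 194 remainder 0
194 ÷ 2 = 97 remainder 0
97 ÷ 2 = 48 remainder 1
48 ÷ 2 = 24 remainder 0
24 ÷ 2 = 12 remainder 0
12 ÷ 2 = 6 remainder 0
6 ÷ 2 = 3 remainder 0
3 ÷ 2 = 1 remainder 1
1 ÷ 2 = 0 remainder 1
Reading remainders bottom to top: 110000100100110



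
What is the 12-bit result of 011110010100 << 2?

Original: 011110010100 (decimal 1940)
Shift left by 2 positions
Append 2 zeros on the right and drop the 2 high bits that overflow the 12-bit width
Result: 111001010000 (decimal 3664)
Equivalent: 1940 << 2 = 1940 × 2^2 = 7760, truncated to 12 bits = 3664



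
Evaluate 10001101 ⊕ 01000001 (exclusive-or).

XOR: 1 when bits differ
  10001101
^ 01000001
----------
  11001100
Decimal: 141 ^ 65 = 204



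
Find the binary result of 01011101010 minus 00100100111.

Method 1 - Direct subtraction (column by column from the right: bit − bit − borrow-in; if negative, add 2 and borrow 1 from the next column):
borrow: 01000001110
        01011101010
-       00100100111
-------------------
        00111000011

Method 2 - Add two's complement:
Two's complement of 00100100111: invert → 11011011000, add 1 → 11011011001
  01011101010
+ 11011011001
-------------
 100111000011  (end carry out of the top bit = 1)
Discarding the end carry: 00111000011
Decimal check:
  01011101010 = 512 + 128 + 64 + 32 + 8 + 2 = 746
  00100100111 = 256 + 32 + 4 + 2 + 1 = 295
  746 - 295 = 451, and 00111000011 = 256 + 128 + 64 + 2 + 1 = 451 ✓



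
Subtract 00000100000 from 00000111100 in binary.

Method 1 - Direct subtraction (column by column from the right: bit − bit − borrow-in; if negative, add 2 and borrow 1 from the next column):
borrow: 00000000000
        00000111100
-       00000100000
-------------------
        00000011100

Method 2 - Add two's complement:
Two's complement of 00000100000: invert → 11111011111, add 1 → 11111100000
  00000111100
+ 11111100000
-------------
 100000011100  (end carry out of the top bit = 1)
Discarding the end carry: 00000011100
Decimal check:
  00000111100 = 32 + 16 + 8 + 4 = 60
  00000100000 = 32
  60 - 32 = 28, and 00000011100 = 16 + 8 + 4 = 28 ✓



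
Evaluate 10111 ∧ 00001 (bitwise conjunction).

AND: 1 only when both bits are 1
  10111
& 00001
-------
  00001
Decimal: 23 & 1 = 1



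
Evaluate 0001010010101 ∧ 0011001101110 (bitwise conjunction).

AND: 1 only when both bits are 1
  0001010010101
& 0011001101110
---------------
  0001000000100
Decimal: 661 & 1646 = 516



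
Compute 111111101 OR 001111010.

OR: 1 when either bit is 1
  111111101
| 001111010
-----------
  111111111
Decimal: 509 | 122 = 511



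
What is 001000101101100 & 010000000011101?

AND: 1 only when both bits are 1
  001000101101100
& 010000000011101
-----------------
  000000000001100
Decimal: 4460 & 8221 = 12



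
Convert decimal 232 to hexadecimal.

Using repeated division by 16 (digits 10–15 are A–F):
232 ÷ 16 = 14 remainder 8
14 ÷ 16 = 0 remainder 14 (E)
Reading remainders bottom to top: E8



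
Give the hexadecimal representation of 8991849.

Using repeated division by 16 (digits 10–15 are A–F):
8991849 ÷ 16 = 561990 remainder 9
561990 ÷ 16 = 35124 remainder 6
35124 ÷ 16 = 2195 remainder 4
2195 ÷ 16 = 137 remainder 3
137 ÷ 16 = 8 remainder 9
8 ÷ 16 = 0 remainder 8
Reading remainders bottom to top: 893469



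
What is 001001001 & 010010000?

AND: 1 only when both bits are 1
  001001001
& 010010000
-----------
  000000000
Decimal: 73 & 144 = 0



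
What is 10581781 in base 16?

Using repeated division by 16 (digits 10–15 are A–F):
10581781 ÷ 16 = 661361 remainder 5
661361 ÷ 16 = 41335 remainder 1
41335 ÷ 16 = 2583 remainder 7
2583 ÷ 16 = 161 remainder 7
161 ÷ 16 = 10 remainder 1
10 ÷ 16 = 0 remainder 10 (A)
Reading remainders bottom to top: A17715



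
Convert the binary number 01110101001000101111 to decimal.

Sum of powers of 2 for each 1-bit:
2^0 + 2^1 + 2^2 + 2^3 + 2^5 + 2^9 + 2^12 + 2^14 + 2^16 + 2^17 + 2^18
= 1 + 2 + 4 + 8 + 32 + 512 + 4096 + 16384 + 65536 + 131072 + 262144
= 479791



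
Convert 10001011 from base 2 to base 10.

Sum of powers of 2 for each 1-bit:
2^0 + 2^1 + 2^3 + 2^7
= 1 + 2 + 8 + 128
= 139



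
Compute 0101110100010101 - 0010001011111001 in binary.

Method 1 - Direct subtraction (column by column from the right: bit − bit − borrow-in; if negative, add 2 and borrow 1 from the next column):
borrow: 0100010111110000
        0101110100010101
-       0010001011111001
------------------------
        0011101000011100

Method 2 - Add two's complement:
Two's complement of 0010001011111001: invert → 1101110100000110, add 1 → 1101110100000111
  0101110100010101
+ 1101110100000111
------------------
 10011101000011100  (end carry out of the top bit = 1)
Discarding the end carry: 0011101000011100
Decimal check:
  0101110100010101 = 16384 + 4096 + 2048 + 1024 + 256 + 16 + 4 + 1 = 23829
  0010001011111001 = 8192 + 512 + 128 + 64 + 32 + 16 + 8 + 1 = 8953
  23829 - 8953 = 14876, and 0011101000011100 = 8192 + 4096 + 2048 + 512 + 16 + 8 + 4 = 14876 ✓



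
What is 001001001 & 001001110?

AND: 1 only when both bits are 1
  001001001
& 001001110
-----------
  001001000
Decimal: 73 & 78 = 72



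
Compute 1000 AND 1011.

AND: 1 only when both bits are 1
  1000
& 1011
------
  1000
Decimal: 8 & 11 = 8



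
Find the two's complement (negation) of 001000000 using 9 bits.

Original: 001000000
Step 1 - Invert all bits: 110111111
Step 2 - Add 1: 111000000
Verification: 001000000 + 111000000 = 1000000000; discarding the end carry (carry out of the top bit) leaves the 9-bit value 000000000, as required for x + (-x)



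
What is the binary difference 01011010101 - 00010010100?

Method 1 - Direct subtraction (column by column from the right: bit − bit − borrow-in; if negative, add 2 and borrow 1 from the next column):
borrow: 00000000000
        01011010101
-       00010010100
-------------------
        01001000001

Method 2 - Add two's complement:
Two's complement of 00010010100: invert → 11101101011, add 1 → 11101101100
  01011010101
+ 11101101100
-------------
 101001000001  (end carry out of the top bit = 1)
Discarding the end carry: 01001000001
Decimal check:
  01011010101 = 512 + 128 + 64 + 16 + 4 + 1 = 725
  00010010100 = 128 + 16 + 4 = 148
  725 - 148 = 577, and 01001000001 = 512 + 64 + 1 = 577 ✓



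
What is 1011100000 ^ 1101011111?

XOR: 1 when bits differ
  1011100000
^ 1101011111
------------
  0110111111
Decimal: 736 ^ 863 = 447



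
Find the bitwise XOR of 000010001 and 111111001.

XOR: 1 when bits differ
  000010001
^ 111111001
-----------
  111101000
Decimal: 17 ^ 505 = 488



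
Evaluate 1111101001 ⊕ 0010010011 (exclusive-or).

XOR: 1 when bits differ
  1111101001
^ 0010010011
------------
  1101111010
Decimal: 1001 ^ 147 = 890



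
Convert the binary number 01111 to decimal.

Sum of powers of 2 for each 1-bit:
2^0 + 2^1 + 2^2 + 2^3
= 1 + 2 + 4 + 8
= 15



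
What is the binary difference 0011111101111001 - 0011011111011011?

Method 1 - Direct subtraction (column by column from the right: bit − bit − borrow-in; if negative, add 2 and borrow 1 from the next column):
borrow: 0000111100111100
        0011111101111001
-       0011011111011011
------------------------
        0000011110011110

Method 2 - Add two's complement:
Two's complement of 0011011111011011: invert → 1100100000100100, add 1 → 1100100000100101
  0011111101111001
+ 1100100000100101
------------------
 10000011110011110  (end carry out of the top bit = 1)
Discarding the end carry: 0000011110011110
Decimal check:
  0011111101111001 = 8192 + 4096 + 2048 + 1024 + 512 + 256 + 64 + 32 + 16 + 8 + 1 = 16249
  0011011111011011 = 8192 + 4096 + 1024 + 512 + 256 + 128 + 64 + 16 + 8 + 2 + 1 = 14299
  16249 - 14299 = 1950, and 0000011110011110 = 1024 + 512 + 256 + 128 + 16 + 8 + 4 + 2 = 1950 ✓



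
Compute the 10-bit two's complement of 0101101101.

Original: 0101101101
Step 1 - Invert all bits: 1010010010
Step 2 - Add 1: 1010010011
Verification: 0101101101 + 1010010011 = 10000000000; discarding the end carry (carry out of the top bit) leaves the 10-bit value 0000000000, as required for x + (-x)



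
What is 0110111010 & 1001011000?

AND: 1 only when both bits are 1
  0110111010
& 1001011000
------------
  0000011000
Decimal: 442 & 600 = 24



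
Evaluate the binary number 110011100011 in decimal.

Sum of powers of 2 for each 1-bit:
2^0 + 2^1 + 2^5 + 2^6 + 2^7 + 2^10 + 2^11
= 1 + 2 + 32 + 64 + 128 + 1024 + 2048
= 3299



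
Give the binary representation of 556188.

Using repeated division by 2:
556188 ÷ 2 = 278094 remainder 0
278094 ÷ 2 = 139047 remainder 0
139047 ÷ 2 = 69523 remainder 1
69523 ÷ 2 = 34761 remainder 1
34761 ÷ 2 = 17380 remainder 1
17380 ÷ 2 = 8690 remainder 0
8690 ÷ 2 = 4345 remainder 0
4345 ÷ 2 = 2172 remainder 1
2172 ÷ 2 = 1086 remainder 0
1086 ÷ 2 = 543 remainder 0
543 ÷ 2 = 271 remainder 1
271 ÷ 2 = 135 remainder 1
135 ÷ 2 = 67 remainder 1
67 ÷ 2 = 33 remainder 1
33 ÷ 2 = 16 remainder 1
16 ÷ 2 = 8 remainder 0
8 ÷ 2 = 4 remainder 0
4 ÷ 2 = 2 remainder 0
2 ÷ 2 = 1 remainder 0
1 ÷ 2 = 0 remainder 1
Reading remainders bottom to top: 10000111110010011100



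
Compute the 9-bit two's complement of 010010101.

Original: 010010101
Step 1 - Invert all bits: 101101010
Step 2 - Add 1: 101101011
Verification: 010010101 + 101101011 = 1000000000; discarding the end carry (carry out of the top bit) leaves the 9-bit value 000000000, as required for x + (-x)



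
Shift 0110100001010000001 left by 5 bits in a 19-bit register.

Original: 0110100001010000001 (decimal 213633)
Shift left by 5 positions
Append 5 zeros on the right and drop the 5 high bits that overflow the 19-bit width
Result: 0000101000000100000 (decimal 20512)
Equivalent: 213633 << 5 = 213633 × 2^5 = 6836256, truncated to 19 bits = 20512

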